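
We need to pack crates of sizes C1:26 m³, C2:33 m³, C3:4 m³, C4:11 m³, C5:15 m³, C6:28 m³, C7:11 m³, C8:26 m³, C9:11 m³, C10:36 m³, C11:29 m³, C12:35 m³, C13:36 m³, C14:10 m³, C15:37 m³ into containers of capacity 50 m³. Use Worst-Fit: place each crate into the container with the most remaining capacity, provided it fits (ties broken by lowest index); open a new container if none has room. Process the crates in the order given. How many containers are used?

9

C1 (26 m³) → container 1 (remaining 24 m³)
C2 (33 m³) → container 2 (remaining 17 m³)
C3 (4 m³) → container 1 (remaining 20 m³)
C4 (11 m³) → container 1 (remaining 9 m³)
C5 (15 m³) → container 2 (remaining 2 m³)
C6 (28 m³) → container 3 (remaining 22 m³)
C7 (11 m³) → container 3 (remaining 11 m³)
C8 (26 m³) → container 4 (remaining 24 m³)
C9 (11 m³) → container 4 (remaining 13 m³)
C10 (36 m³) → container 5 (remaining 14 m³)
C11 (29 m³) → container 6 (remaining 21 m³)
C12 (35 m³) → container 7 (remaining 15 m³)
C13 (36 m³) → container 8 (remaining 14 m³)
C14 (10 m³) → container 6 (remaining 11 m³)
C15 (37 m³) → container 9 (remaining 13 m³)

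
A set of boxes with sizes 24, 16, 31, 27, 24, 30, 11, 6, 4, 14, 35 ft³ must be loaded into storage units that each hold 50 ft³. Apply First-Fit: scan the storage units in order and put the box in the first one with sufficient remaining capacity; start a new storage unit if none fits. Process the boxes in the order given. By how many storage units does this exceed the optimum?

1

First-Fit: [24,16,6,4] [31,11] [27,14] [24] [30] [35] → 6 storage units.
Total size 222 ft³; any packing needs at least ⌈222/50⌉ = 5 storage units.
An optimal packing achieves that bound: [35,14] [31,16] [30,11,6] [27,4] [24,24] → 5 storage units.
Excess: 6 − 5 = 1.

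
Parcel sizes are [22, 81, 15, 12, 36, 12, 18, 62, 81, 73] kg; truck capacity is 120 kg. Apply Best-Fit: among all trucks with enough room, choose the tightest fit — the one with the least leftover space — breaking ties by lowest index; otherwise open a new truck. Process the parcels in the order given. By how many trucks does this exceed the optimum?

Best-Fit: [22,81,15] [12,36,12,18] [62] [81] [73] → 5 trucks.
Total size 412 kg; any packing needs at least ⌈412/120⌉ = 4 trucks.
An optimal packing achieves that bound: [81,36] [81,22,15] [73,18,12,12] [62] → 4 trucks.
Excess: 5 − 4 = 1.

1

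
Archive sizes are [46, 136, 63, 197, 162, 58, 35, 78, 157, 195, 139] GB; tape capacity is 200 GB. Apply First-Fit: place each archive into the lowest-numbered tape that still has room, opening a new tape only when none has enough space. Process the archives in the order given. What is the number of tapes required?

Put 46 GB in tape 1; 154 GB remain.
Put 136 GB in tape 1; 18 GB remain.
Put 63 GB in tape 2; 137 GB remain.
Put 197 GB in tape 3; 3 GB remain.
Put 162 GB in tape 4; 38 GB remain.
Put 58 GB in tape 2; 79 GB remain.
Put 35 GB in tape 2; 44 GB remain.
Put 78 GB in tape 5; 122 GB remain.
Put 157 GB in tape 6; 43 GB remain.
Put 195 GB in tape 7; 5 GB remain.
Put 139 GB in tape 8; 61 GB remain.

8 tapes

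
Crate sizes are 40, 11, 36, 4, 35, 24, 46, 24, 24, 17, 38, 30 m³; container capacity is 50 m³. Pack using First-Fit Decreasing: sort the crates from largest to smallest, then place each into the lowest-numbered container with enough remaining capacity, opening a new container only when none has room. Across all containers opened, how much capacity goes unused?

71

Sorted descending: 46, 40, 38, 36, 35, 30, 24, 24, 24, 17, 11, 4.
46 m³ → container 1 (remaining 4 m³)
40 m³ → container 2 (remaining 10 m³)
38 m³ → container 3 (remaining 12 m³)
36 m³ → container 4 (remaining 14 m³)
35 m³ → container 5 (remaining 15 m³)
30 m³ → container 6 (remaining 20 m³)
24 m³ → container 7 (remaining 26 m³)
24 m³ → container 7 (remaining 2 m³)
24 m³ → container 8 (remaining 26 m³)
17 m³ → container 6 (remaining 3 m³)
11 m³ → container 3 (remaining 1 m³)
4 m³ → container 1 (remaining 0 m³)
8 containers × 50 m³ = 400 m³; used 329 m³; unused 71 m³.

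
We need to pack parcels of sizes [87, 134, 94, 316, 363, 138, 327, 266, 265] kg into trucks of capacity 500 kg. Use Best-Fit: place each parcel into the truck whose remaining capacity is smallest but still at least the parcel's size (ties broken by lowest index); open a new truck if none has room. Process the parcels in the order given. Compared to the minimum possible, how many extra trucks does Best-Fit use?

1

Best-Fit: [87,134,94] [316,138] [363] [327] [266] [265] → 6 trucks.
5 parcels exceed 250 kg (half the capacity), and no two of those can share a truck, so at least 5 trucks are needed.
An optimal packing achieves that bound: [363,134] [327,138] [316,94,87] [266] [265] → 5 trucks.
Excess: 6 − 5 = 1.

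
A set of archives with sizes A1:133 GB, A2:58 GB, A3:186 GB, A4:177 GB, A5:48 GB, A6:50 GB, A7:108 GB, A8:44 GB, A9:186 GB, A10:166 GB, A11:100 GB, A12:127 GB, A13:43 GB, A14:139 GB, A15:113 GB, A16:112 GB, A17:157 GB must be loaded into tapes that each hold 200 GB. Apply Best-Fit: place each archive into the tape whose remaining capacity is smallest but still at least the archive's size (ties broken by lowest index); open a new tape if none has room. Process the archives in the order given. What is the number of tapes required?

12

tape 1: place A1 (133 GB), 67 GB left
tape 1: place A2 (58 GB), 9 GB left
tape 2: place A3 (186 GB), 14 GB left
tape 3: place A4 (177 GB), 23 GB left
tape 4: place A5 (48 GB), 152 GB left
tape 4: place A6 (50 GB), 102 GB left
tape 5: place A7 (108 GB), 92 GB left
tape 5: place A8 (44 GB), 48 GB left
tape 6: place A9 (186 GB), 14 GB left
tape 7: place A10 (166 GB), 34 GB left
tape 4: place A11 (100 GB), 2 GB left
tape 8: place A12 (127 GB), 73 GB left
tape 5: place A13 (43 GB), 5 GB left
tape 9: place A14 (139 GB), 61 GB left
tape 10: place A15 (113 GB), 87 GB left
tape 11: place A16 (112 GB), 88 GB left
tape 12: place A17 (157 GB), 43 GB left
Final tapes: [133,58] [186] [177] [48,50,100] [108,44,43] [186] [166] [127] [139] [113] [112] [157].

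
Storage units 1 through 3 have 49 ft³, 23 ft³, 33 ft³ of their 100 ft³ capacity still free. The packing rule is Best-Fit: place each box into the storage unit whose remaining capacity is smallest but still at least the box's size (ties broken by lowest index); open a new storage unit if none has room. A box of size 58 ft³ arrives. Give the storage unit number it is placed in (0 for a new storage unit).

No storage unit has ≥ 58 ft³ free, so a new storage unit is opened.

0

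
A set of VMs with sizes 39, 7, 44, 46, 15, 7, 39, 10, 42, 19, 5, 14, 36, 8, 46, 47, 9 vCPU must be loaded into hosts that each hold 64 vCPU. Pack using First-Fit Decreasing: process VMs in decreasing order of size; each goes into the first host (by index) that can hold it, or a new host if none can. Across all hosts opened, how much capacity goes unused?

Sorted descending: 47, 46, 46, 44, 42, 39, 39, 36, 19, 15, 14, 10, 9, 8, 7, 7, 5.
Put 47 vCPU in host 1; 17 vCPU remain.
Put 46 vCPU in host 2; 18 vCPU remain.
Put 46 vCPU in host 3; 18 vCPU remain.
Put 44 vCPU in host 4; 20 vCPU remain.
Put 42 vCPU in host 5; 22 vCPU remain.
Put 39 vCPU in host 6; 25 vCPU remain.
Put 39 vCPU in host 7; 25 vCPU remain.
Put 36 vCPU in host 8; 28 vCPU remain.
Put 19 vCPU in host 4; 1 vCPU remain.
Put 15 vCPU in host 1; 2 vCPU remain.
Put 14 vCPU in host 2; 4 vCPU remain.
Put 10 vCPU in host 3; 8 vCPU remain.
Put 9 vCPU in host 5; 13 vCPU remain.
Put 8 vCPU in host 3; 0 vCPU remain.
Put 7 vCPU in host 5; 6 vCPU remain.
Put 7 vCPU in host 6; 18 vCPU remain.
Put 5 vCPU in host 5; 1 vCPU remain.
8 hosts × 64 vCPU = 512 vCPU; used 433 vCPU; unused 79 vCPU.

79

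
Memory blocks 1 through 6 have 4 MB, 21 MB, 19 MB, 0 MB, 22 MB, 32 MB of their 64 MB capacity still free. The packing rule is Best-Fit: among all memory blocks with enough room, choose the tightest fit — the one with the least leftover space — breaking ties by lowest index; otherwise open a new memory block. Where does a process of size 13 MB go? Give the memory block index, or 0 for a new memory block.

3

Memory blocks with room: memory block 2 (21 MB), memory block 3 (19 MB), memory block 5 (22 MB), memory block 6 (32 MB).
Tightest fit is memory block 3 with 19 MB free.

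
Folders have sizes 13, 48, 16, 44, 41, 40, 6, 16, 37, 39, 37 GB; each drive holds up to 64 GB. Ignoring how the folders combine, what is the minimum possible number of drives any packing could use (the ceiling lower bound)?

Total size = 13 + 48 + 16 + 44 + 41 + 40 + 6 + 16 + 37 + 39 + 37 = 337 GB.
⌈337 / 64⌉ = 6.

6 drives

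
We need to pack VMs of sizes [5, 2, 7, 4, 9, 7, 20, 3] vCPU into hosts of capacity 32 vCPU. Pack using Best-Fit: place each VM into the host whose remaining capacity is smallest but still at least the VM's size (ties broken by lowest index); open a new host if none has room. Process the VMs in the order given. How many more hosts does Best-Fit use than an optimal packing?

0

Best-Fit: [5,2,7,4,9,3] [7,20] → 2 hosts.
Total size 57 vCPU; any packing needs at least ⌈57/32⌉ = 2 hosts.
So 2 is already optimal.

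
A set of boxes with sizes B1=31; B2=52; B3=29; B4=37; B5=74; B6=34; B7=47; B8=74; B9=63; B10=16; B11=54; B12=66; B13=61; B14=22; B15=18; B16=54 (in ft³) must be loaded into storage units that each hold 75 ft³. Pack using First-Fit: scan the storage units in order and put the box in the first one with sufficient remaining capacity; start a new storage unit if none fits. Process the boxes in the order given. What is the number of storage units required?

11

B1 (31 ft³) → storage unit 1 (remaining 44 ft³)
B2 (52 ft³) → storage unit 2 (remaining 23 ft³)
B3 (29 ft³) → storage unit 1 (remaining 15 ft³)
B4 (37 ft³) → storage unit 3 (remaining 38 ft³)
B5 (74 ft³) → storage unit 4 (remaining 1 ft³)
B6 (34 ft³) → storage unit 3 (remaining 4 ft³)
B7 (47 ft³) → storage unit 5 (remaining 28 ft³)
B8 (74 ft³) → storage unit 6 (remaining 1 ft³)
B9 (63 ft³) → storage unit 7 (remaining 12 ft³)
B10 (16 ft³) → storage unit 2 (remaining 7 ft³)
B11 (54 ft³) → storage unit 8 (remaining 21 ft³)
B12 (66 ft³) → storage unit 9 (remaining 9 ft³)
B13 (61 ft³) → storage unit 10 (remaining 14 ft³)
B14 (22 ft³) → storage unit 5 (remaining 6 ft³)
B15 (18 ft³) → storage unit 8 (remaining 3 ft³)
B16 (54 ft³) → storage unit 11 (remaining 21 ft³)
Final storage units: [31,29] [52,16] [37,34] [74] [47,22] [74] [63] [54,18] [66] [61] [54].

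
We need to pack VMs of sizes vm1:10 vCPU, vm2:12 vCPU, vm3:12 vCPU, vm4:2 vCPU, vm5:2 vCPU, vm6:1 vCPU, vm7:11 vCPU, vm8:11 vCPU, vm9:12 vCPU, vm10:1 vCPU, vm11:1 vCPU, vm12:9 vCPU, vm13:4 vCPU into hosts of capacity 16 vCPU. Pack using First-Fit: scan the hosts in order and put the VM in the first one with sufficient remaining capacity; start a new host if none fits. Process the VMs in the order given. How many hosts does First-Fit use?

7

host 1: place vm1 (10 vCPU), 6 vCPU left
host 2: place vm2 (12 vCPU), 4 vCPU left
host 3: place vm3 (12 vCPU), 4 vCPU left
host 1: place vm4 (2 vCPU), 4 vCPU left
host 1: place vm5 (2 vCPU), 2 vCPU left
host 1: place vm6 (1 vCPU), 1 vCPU left
host 4: place vm7 (11 vCPU), 5 vCPU left
host 5: place vm8 (11 vCPU), 5 vCPU left
host 6: place vm9 (12 vCPU), 4 vCPU left
host 1: place vm10 (1 vCPU), 0 vCPU left
host 2: place vm11 (1 vCPU), 3 vCPU left
host 7: place vm12 (9 vCPU), 7 vCPU left
host 3: place vm13 (4 vCPU), 0 vCPU left
Final hosts: [10,2,2,1,1] [12,1] [12,4] [11] [11] [12] [9].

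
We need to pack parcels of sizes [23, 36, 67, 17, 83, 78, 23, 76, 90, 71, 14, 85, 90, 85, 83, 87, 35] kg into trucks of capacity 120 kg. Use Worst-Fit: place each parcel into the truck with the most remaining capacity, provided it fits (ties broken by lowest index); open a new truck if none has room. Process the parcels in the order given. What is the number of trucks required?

12 trucks

Put 23 kg in truck 1; 97 kg remain.
Put 36 kg in truck 1; 61 kg remain.
Put 67 kg in truck 2; 53 kg remain.
Put 17 kg in truck 1; 44 kg remain.
Put 83 kg in truck 3; 37 kg remain.
Put 78 kg in truck 4; 42 kg remain.
Put 23 kg in truck 2; 30 kg remain.
Put 76 kg in truck 5; 44 kg remain.
Put 90 kg in truck 6; 30 kg remain.
Put 71 kg in truck 7; 49 kg remain.
Put 14 kg in truck 7; 35 kg remain.
Put 85 kg in truck 8; 35 kg remain.
Put 90 kg in truck 9; 30 kg remain.
Put 85 kg in truck 10; 35 kg remain.
Put 83 kg in truck 11; 37 kg remain.
Put 87 kg in truck 12; 33 kg remain.
Put 35 kg in truck 1; 9 kg remain.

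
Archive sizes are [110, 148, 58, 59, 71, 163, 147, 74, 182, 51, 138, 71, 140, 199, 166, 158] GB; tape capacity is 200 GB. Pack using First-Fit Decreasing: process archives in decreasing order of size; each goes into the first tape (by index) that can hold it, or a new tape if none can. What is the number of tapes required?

11

Sorted descending: 199, 182, 166, 163, 158, 148, 147, 140, 138, 110, 74, 71, 71, 59, 58, 51.
Put 199 GB in tape 1; 1 GB remain.
Put 182 GB in tape 2; 18 GB remain.
Put 166 GB in tape 3; 34 GB remain.
Put 163 GB in tape 4; 37 GB remain.
Put 158 GB in tape 5; 42 GB remain.
Put 148 GB in tape 6; 52 GB remain.
Put 147 GB in tape 7; 53 GB remain.
Put 140 GB in tape 8; 60 GB remain.
Put 138 GB in tape 9; 62 GB remain.
Put 110 GB in tape 10; 90 GB remain.
Put 74 GB in tape 10; 16 GB remain.
Put 71 GB in tape 11; 129 GB remain.
Put 71 GB in tape 11; 58 GB remain.
Put 59 GB in tape 8; 1 GB remain.
Put 58 GB in tape 9; 4 GB remain.
Put 51 GB in tape 6; 1 GB remain.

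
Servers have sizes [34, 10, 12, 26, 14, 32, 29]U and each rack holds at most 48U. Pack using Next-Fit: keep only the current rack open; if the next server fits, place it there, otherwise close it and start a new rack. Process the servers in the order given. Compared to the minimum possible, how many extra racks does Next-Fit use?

Next-Fit: [34,10] [12,26] [14,32] [29] → 4 racks.
Total size 157U; any packing needs at least ⌈157/48⌉ = 4 racks.
So 4 is already optimal.

0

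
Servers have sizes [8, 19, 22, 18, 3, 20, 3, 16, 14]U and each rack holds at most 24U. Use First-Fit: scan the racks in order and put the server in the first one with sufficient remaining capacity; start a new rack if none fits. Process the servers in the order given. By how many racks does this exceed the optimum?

First-Fit: [8,3,3] [19] [22] [18] [20] [16] [14] → 7 racks.
Total size 123U; any packing needs at least ⌈123/24⌉ = 6 racks.
An optimal packing achieves that bound: [22] [20,3] [19,3] [18] [16,8] [14] → 6 racks.
Excess: 7 − 6 = 1.

1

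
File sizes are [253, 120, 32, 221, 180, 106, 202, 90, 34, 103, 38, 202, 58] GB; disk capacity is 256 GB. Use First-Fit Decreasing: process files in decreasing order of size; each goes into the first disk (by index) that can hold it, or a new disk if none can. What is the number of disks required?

7

Sorted descending: 253, 221, 202, 202, 180, 120, 106, 103, 90, 58, 38, 34, 32.
Put 253 GB in disk 1; 3 GB remain.
Put 221 GB in disk 2; 35 GB remain.
Put 202 GB in disk 3; 54 GB remain.
Put 202 GB in disk 4; 54 GB remain.
Put 180 GB in disk 5; 76 GB remain.
Put 120 GB in disk 6; 136 GB remain.
Put 106 GB in disk 6; 30 GB remain.
Put 103 GB in disk 7; 153 GB remain.
Put 90 GB in disk 7; 63 GB remain.
Put 58 GB in disk 5; 18 GB remain.
Put 38 GB in disk 3; 16 GB remain.
Put 34 GB in disk 2; 1 GB remain.
Put 32 GB in disk 4; 22 GB remain.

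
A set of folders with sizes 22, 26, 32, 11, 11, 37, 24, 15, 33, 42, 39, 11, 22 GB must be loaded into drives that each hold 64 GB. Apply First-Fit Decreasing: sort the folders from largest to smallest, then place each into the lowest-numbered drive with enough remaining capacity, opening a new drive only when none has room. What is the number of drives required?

6

Sorted descending: 42, 39, 37, 33, 32, 26, 24, 22, 22, 15, 11, 11, 11.
drive 1: place 42 GB, 22 GB left
drive 2: place 39 GB, 25 GB left
drive 3: place 37 GB, 27 GB left
drive 4: place 33 GB, 31 GB left
drive 5: place 32 GB, 32 GB left
drive 3: place 26 GB, 1 GB left
drive 2: place 24 GB, 1 GB left
drive 1: place 22 GB, 0 GB left
drive 4: place 22 GB, 9 GB left
drive 5: place 15 GB, 17 GB left
drive 5: place 11 GB, 6 GB left
drive 6: place 11 GB, 53 GB left
drive 6: place 11 GB, 42 GB left
Final drives: [42,22] [39,24] [37,26] [33,22] [32,15,11] [11,11].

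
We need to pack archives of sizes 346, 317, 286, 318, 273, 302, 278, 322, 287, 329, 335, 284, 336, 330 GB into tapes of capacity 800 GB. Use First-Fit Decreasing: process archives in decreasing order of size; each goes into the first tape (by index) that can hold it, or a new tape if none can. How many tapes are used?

Sorted descending: 346, 336, 335, 330, 329, 322, 318, 317, 302, 287, 286, 284, 278, 273.
Put 346 GB in tape 1; 454 GB remain.
Put 336 GB in tape 1; 118 GB remain.
Put 335 GB in tape 2; 465 GB remain.
Put 330 GB in tape 2; 135 GB remain.
Put 329 GB in tape 3; 471 GB remain.
Put 322 GB in tape 3; 149 GB remain.
Put 318 GB in tape 4; 482 GB remain.
Put 317 GB in tape 4; 165 GB remain.
Put 302 GB in tape 5; 498 GB remain.
Put 287 GB in tape 5; 211 GB remain.
Put 286 GB in tape 6; 514 GB remain.
Put 284 GB in tape 6; 230 GB remain.
Put 278 GB in tape 7; 522 GB remain.
Put 273 GB in tape 7; 249 GB remain.
Final tapes: [346,336] [335,330] [329,322] [318,317] [302,287] [286,284] [278,273].

7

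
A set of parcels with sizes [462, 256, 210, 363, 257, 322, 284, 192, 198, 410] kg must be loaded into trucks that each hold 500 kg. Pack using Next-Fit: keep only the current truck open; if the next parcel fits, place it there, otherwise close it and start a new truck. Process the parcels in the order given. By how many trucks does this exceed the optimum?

Next-Fit: [462] [256,210] [363] [257] [322] [284,192] [198] [410] → 8 trucks.
7 parcels exceed 250 kg (half the capacity), and no two of those can share a truck, so at least 7 trucks are needed.
An optimal packing achieves that bound: [462] [410] [363] [322] [284,210] [257,198] [256,192] → 7 trucks.
Excess: 8 − 7 = 1.

1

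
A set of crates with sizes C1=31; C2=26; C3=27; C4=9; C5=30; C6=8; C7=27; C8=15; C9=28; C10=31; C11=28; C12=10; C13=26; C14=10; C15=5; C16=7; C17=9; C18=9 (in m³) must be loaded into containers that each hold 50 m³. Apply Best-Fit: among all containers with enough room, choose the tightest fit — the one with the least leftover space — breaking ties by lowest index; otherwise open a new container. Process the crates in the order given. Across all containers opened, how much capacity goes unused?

114

Put C1 (31 m³) in container 1; 19 m³ remain.
Put C2 (26 m³) in container 2; 24 m³ remain.
Put C3 (27 m³) in container 3; 23 m³ remain.
Put C4 (9 m³) in container 1; 10 m³ remain.
Put C5 (30 m³) in container 4; 20 m³ remain.
Put C6 (8 m³) in container 1; 2 m³ remain.
Put C7 (27 m³) in container 5; 23 m³ remain.
Put C8 (15 m³) in container 4; 5 m³ remain.
Put C9 (28 m³) in container 6; 22 m³ remain.
Put C10 (31 m³) in container 7; 19 m³ remain.
Put C11 (28 m³) in container 8; 22 m³ remain.
Put C12 (10 m³) in container 7; 9 m³ remain.
Put C13 (26 m³) in container 9; 24 m³ remain.
Put C14 (10 m³) in container 6; 12 m³ remain.
Put C15 (5 m³) in container 4; 0 m³ remain.
Put C16 (7 m³) in container 7; 2 m³ remain.
Put C17 (9 m³) in container 6; 3 m³ remain.
Put C18 (9 m³) in container 8; 13 m³ remain.
9 containers × 50 m³ = 450 m³; used 336 m³; unused 114 m³.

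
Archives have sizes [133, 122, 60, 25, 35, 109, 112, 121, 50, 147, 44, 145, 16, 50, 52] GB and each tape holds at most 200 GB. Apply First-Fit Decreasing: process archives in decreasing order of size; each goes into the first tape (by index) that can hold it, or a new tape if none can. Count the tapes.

7 tapes

Sorted descending: 147, 145, 133, 122, 121, 112, 109, 60, 52, 50, 50, 44, 35, 25, 16.
Put 147 GB in tape 1; 53 GB remain.
Put 145 GB in tape 2; 55 GB remain.
Put 133 GB in tape 3; 67 GB remain.
Put 122 GB in tape 4; 78 GB remain.
Put 121 GB in tape 5; 79 GB remain.
Put 112 GB in tape 6; 88 GB remain.
Put 109 GB in tape 7; 91 GB remain.
Put 60 GB in tape 3; 7 GB remain.
Put 52 GB in tape 1; 1 GB remain.
Put 50 GB in tape 2; 5 GB remain.
Put 50 GB in tape 4; 28 GB remain.
Put 44 GB in tape 5; 35 GB remain.
Put 35 GB in tape 5; 0 GB remain.
Put 25 GB in tape 4; 3 GB remain.
Put 16 GB in tape 6; 72 GB remain.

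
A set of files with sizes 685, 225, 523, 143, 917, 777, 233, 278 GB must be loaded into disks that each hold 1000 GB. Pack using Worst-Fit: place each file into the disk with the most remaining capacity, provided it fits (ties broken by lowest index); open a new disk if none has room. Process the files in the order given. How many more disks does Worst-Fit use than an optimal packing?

Worst-Fit: [685,225] [523,143,233] [917] [777] [278] → 5 disks.
Total size 3781 GB; any packing needs at least ⌈3781/1000⌉ = 4 disks.
An optimal packing achieves that bound: [917] [777,143] [685,278] [523,233,225] → 4 disks.
Excess: 5 − 4 = 1.

1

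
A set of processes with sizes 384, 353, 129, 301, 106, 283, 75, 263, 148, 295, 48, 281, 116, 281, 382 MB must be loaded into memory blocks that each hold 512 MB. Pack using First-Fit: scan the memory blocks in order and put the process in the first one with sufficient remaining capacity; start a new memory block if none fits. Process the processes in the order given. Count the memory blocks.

memory block 1: place 384 MB, 128 MB left
memory block 2: place 353 MB, 159 MB left
memory block 2: place 129 MB, 30 MB left
memory block 3: place 301 MB, 211 MB left
memory block 1: place 106 MB, 22 MB left
memory block 4: place 283 MB, 229 MB left
memory block 3: place 75 MB, 136 MB left
memory block 5: place 263 MB, 249 MB left
memory block 4: place 148 MB, 81 MB left
memory block 6: place 295 MB, 217 MB left
memory block 3: place 48 MB, 88 MB left
memory block 7: place 281 MB, 231 MB left
memory block 5: place 116 MB, 133 MB left
memory block 8: place 281 MB, 231 MB left
memory block 9: place 382 MB, 130 MB left

9 memory blocks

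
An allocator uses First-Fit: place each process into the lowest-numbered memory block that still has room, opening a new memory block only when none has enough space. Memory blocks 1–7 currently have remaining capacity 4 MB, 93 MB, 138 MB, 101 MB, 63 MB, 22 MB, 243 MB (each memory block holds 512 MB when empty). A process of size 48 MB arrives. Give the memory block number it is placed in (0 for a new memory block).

Memory blocks with room: memory block 2 (93 MB), memory block 3 (138 MB), memory block 4 (101 MB), memory block 5 (63 MB), memory block 7 (243 MB).
The first with room is memory block 2.

2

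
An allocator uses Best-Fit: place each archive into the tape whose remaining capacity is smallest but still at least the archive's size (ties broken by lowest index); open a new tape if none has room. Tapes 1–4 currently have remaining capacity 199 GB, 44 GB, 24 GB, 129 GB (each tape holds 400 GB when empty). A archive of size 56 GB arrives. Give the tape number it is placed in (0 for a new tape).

4

Tapes with room: tape 1 (199 GB), tape 4 (129 GB).
Tightest fit is tape 4 with 129 GB free.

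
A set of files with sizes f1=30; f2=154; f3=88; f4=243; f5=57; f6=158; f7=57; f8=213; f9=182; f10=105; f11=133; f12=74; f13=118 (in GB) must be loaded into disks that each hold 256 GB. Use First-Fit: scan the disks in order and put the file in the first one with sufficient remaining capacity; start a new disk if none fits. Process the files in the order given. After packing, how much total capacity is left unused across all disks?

180

Put f1 (30 GB) in disk 1; 226 GB remain.
Put f2 (154 GB) in disk 1; 72 GB remain.
Put f3 (88 GB) in disk 2; 168 GB remain.
Put f4 (243 GB) in disk 3; 13 GB remain.
Put f5 (57 GB) in disk 1; 15 GB remain.
Put f6 (158 GB) in disk 2; 10 GB remain.
Put f7 (57 GB) in disk 4; 199 GB remain.
Put f8 (213 GB) in disk 5; 43 GB remain.
Put f9 (182 GB) in disk 4; 17 GB remain.
Put f10 (105 GB) in disk 6; 151 GB remain.
Put f11 (133 GB) in disk 6; 18 GB remain.
Put f12 (74 GB) in disk 7; 182 GB remain.
Put f13 (118 GB) in disk 7; 64 GB remain.
7 disks × 256 GB = 1792 GB; used 1612 GB; unused 180 GB.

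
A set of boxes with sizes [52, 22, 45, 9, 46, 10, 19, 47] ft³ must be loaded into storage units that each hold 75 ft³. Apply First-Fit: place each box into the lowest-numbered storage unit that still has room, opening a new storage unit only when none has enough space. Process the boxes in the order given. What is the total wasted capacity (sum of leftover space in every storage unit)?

50

storage unit 1: place 52 ft³, 23 ft³ left
storage unit 1: place 22 ft³, 1 ft³ left
storage unit 2: place 45 ft³, 30 ft³ left
storage unit 2: place 9 ft³, 21 ft³ left
storage unit 3: place 46 ft³, 29 ft³ left
storage unit 2: place 10 ft³, 11 ft³ left
storage unit 3: place 19 ft³, 10 ft³ left
storage unit 4: place 47 ft³, 28 ft³ left
4 storage units × 75 ft³ = 300 ft³; used 250 ft³; unused 50 ft³.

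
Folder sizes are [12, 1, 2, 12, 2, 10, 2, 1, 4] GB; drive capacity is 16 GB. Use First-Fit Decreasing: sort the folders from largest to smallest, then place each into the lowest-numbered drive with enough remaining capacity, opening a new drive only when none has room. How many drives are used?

3 drives

Sorted descending: 12, 12, 10, 4, 2, 2, 2, 1, 1.
Put 12 GB in drive 1; 4 GB remain.
Put 12 GB in drive 2; 4 GB remain.
Put 10 GB in drive 3; 6 GB remain.
Put 4 GB in drive 1; 0 GB remain.
Put 2 GB in drive 2; 2 GB remain.
Put 2 GB in drive 2; 0 GB remain.
Put 2 GB in drive 3; 4 GB remain.
Put 1 GB in drive 3; 3 GB remain.
Put 1 GB in drive 3; 2 GB remain.
Final drives: [12,4] [12,2,2] [10,2,1,1].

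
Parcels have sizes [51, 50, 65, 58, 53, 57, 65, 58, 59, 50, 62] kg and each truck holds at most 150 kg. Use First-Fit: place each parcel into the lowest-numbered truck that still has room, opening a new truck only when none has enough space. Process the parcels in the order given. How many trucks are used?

6

51 kg → truck 1 (remaining 99 kg)
50 kg → truck 1 (remaining 49 kg)
65 kg → truck 2 (remaining 85 kg)
58 kg → truck 2 (remaining 27 kg)
53 kg → truck 3 (remaining 97 kg)
57 kg → truck 3 (remaining 40 kg)
65 kg → truck 4 (remaining 85 kg)
58 kg → truck 4 (remaining 27 kg)
59 kg → truck 5 (remaining 91 kg)
50 kg → truck 5 (remaining 41 kg)
62 kg → truck 6 (remaining 88 kg)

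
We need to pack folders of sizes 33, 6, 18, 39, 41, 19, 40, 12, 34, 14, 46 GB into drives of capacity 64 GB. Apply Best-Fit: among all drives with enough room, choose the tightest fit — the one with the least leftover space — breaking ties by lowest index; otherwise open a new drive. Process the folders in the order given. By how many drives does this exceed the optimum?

0

Best-Fit: [33,6,18] [39,14] [41,19] [40,12] [34] [46] → 6 drives.
6 folders exceed 32 GB (half the capacity), and no two of those can share a drive, so at least 6 drives are needed.
So 6 is already optimal.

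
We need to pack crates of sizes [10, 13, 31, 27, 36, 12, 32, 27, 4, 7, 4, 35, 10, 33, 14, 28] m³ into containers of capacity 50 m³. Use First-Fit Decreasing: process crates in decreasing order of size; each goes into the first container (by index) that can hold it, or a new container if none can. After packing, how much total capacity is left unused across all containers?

Sorted descending: 36, 35, 33, 32, 31, 28, 27, 27, 14, 13, 12, 10, 10, 7, 4, 4.
container 1: place 36 m³, 14 m³ left
container 2: place 35 m³, 15 m³ left
container 3: place 33 m³, 17 m³ left
container 4: place 32 m³, 18 m³ left
container 5: place 31 m³, 19 m³ left
container 6: place 28 m³, 22 m³ left
container 7: place 27 m³, 23 m³ left
container 8: place 27 m³, 23 m³ left
container 1: place 14 m³, 0 m³ left
container 2: place 13 m³, 2 m³ left
container 3: place 12 m³, 5 m³ left
container 4: place 10 m³, 8 m³ left
container 5: place 10 m³, 9 m³ left
container 4: place 7 m³, 1 m³ left
container 3: place 4 m³, 1 m³ left
container 5: place 4 m³, 5 m³ left
8 containers × 50 m³ = 400 m³; used 323 m³; unused 77 m³.

77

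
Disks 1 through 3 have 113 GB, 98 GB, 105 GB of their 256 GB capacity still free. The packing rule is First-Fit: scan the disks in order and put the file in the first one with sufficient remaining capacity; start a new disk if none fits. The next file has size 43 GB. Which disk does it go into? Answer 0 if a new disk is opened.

1

Disks with room: disk 1 (113 GB), disk 2 (98 GB), disk 3 (105 GB).
The first with room is disk 1.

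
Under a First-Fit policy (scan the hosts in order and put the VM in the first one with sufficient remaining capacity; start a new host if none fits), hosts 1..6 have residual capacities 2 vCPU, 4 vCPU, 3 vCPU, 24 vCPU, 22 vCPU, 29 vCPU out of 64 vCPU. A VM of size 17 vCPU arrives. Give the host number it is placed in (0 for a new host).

4

Hosts with room: host 4 (24 vCPU), host 5 (22 vCPU), host 6 (29 vCPU).
The first with room is host 4.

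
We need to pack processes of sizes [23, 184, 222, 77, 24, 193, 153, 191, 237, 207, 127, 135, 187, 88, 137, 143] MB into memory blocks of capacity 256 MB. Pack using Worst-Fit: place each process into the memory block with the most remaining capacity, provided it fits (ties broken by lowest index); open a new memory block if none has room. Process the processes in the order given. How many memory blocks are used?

12 memory blocks

23 MB → memory block 1 (remaining 233 MB)
184 MB → memory block 1 (remaining 49 MB)
222 MB → memory block 2 (remaining 34 MB)
77 MB → memory block 3 (remaining 179 MB)
24 MB → memory block 3 (remaining 155 MB)
193 MB → memory block 4 (remaining 63 MB)
153 MB → memory block 3 (remaining 2 MB)
191 MB → memory block 5 (remaining 65 MB)
237 MB → memory block 6 (remaining 19 MB)
207 MB → memory block 7 (remaining 49 MB)
127 MB → memory block 8 (remaining 129 MB)
135 MB → memory block 9 (remaining 121 MB)
187 MB → memory block 10 (remaining 69 MB)
88 MB → memory block 8 (remaining 41 MB)
137 MB → memory block 11 (remaining 119 MB)
143 MB → memory block 12 (remaining 113 MB)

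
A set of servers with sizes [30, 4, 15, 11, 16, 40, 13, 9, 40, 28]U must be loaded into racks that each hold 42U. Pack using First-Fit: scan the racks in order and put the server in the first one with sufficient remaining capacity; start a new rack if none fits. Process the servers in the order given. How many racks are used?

6

Put 30U in rack 1; 12U remain.
Put 4U in rack 1; 8U remain.
Put 15U in rack 2; 27U remain.
Put 11U in rack 2; 16U remain.
Put 16U in rack 2; 0U remain.
Put 40U in rack 3; 2U remain.
Put 13U in rack 4; 29U remain.
Put 9U in rack 4; 20U remain.
Put 40U in rack 5; 2U remain.
Put 28U in rack 6; 14U remain.
Final racks: [30,4] [15,11,16] [40] [13,9] [40] [28].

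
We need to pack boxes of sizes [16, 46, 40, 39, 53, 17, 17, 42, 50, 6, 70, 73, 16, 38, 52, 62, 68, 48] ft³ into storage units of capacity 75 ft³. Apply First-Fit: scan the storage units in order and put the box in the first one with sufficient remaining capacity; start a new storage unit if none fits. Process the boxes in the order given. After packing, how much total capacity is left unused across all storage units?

storage unit 1: place 16 ft³, 59 ft³ left
storage unit 1: place 46 ft³, 13 ft³ left
storage unit 2: place 40 ft³, 35 ft³ left
storage unit 3: place 39 ft³, 36 ft³ left
storage unit 4: place 53 ft³, 22 ft³ left
storage unit 2: place 17 ft³, 18 ft³ left
storage unit 2: place 17 ft³, 1 ft³ left
storage unit 5: place 42 ft³, 33 ft³ left
storage unit 6: place 50 ft³, 25 ft³ left
storage unit 1: place 6 ft³, 7 ft³ left
storage unit 7: place 70 ft³, 5 ft³ left
storage unit 8: place 73 ft³, 2 ft³ left
storage unit 3: place 16 ft³, 20 ft³ left
storage unit 9: place 38 ft³, 37 ft³ left
storage unit 10: place 52 ft³, 23 ft³ left
storage unit 11: place 62 ft³, 13 ft³ left
storage unit 12: place 68 ft³, 7 ft³ left
storage unit 13: place 48 ft³, 27 ft³ left
13 storage units × 75 ft³ = 975 ft³; used 753 ft³; unused 222 ft³.

222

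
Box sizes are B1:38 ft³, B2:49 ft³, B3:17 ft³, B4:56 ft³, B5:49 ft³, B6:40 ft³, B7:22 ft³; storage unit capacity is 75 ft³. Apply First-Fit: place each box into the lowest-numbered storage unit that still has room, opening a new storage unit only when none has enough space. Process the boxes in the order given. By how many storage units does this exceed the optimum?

0

First-Fit: [38,17] [49,22] [56] [49] [40] → 5 storage units.
5 boxes exceed 37.5 ft³ (half the capacity), and no two of those can share a storage unit, so at least 5 storage units are needed.
So 5 is already optimal.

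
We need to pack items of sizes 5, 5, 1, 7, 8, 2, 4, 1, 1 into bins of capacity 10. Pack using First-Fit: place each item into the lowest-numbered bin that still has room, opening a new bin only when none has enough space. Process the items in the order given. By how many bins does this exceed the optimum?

0

First-Fit: [5,5] [1,7,2] [8,1,1] [4] → 4 bins.
Total size 34; any packing needs at least ⌈34/10⌉ = 4 bins.
So 4 is already optimal.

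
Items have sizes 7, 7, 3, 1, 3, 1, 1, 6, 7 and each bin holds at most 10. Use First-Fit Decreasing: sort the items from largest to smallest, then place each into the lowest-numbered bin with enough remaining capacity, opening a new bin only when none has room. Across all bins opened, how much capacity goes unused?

4

Sorted descending: 7, 7, 7, 6, 3, 3, 1, 1, 1.
Put 7 in bin 1; 3 remain.
Put 7 in bin 2; 3 remain.
Put 7 in bin 3; 3 remain.
Put 6 in bin 4; 4 remain.
Put 3 in bin 1; 0 remain.
Put 3 in bin 2; 0 remain.
Put 1 in bin 3; 2 remain.
Put 1 in bin 3; 1 remain.
Put 1 in bin 3; 0 remain.
4 bins × 10 = 40; used 36; unused 4.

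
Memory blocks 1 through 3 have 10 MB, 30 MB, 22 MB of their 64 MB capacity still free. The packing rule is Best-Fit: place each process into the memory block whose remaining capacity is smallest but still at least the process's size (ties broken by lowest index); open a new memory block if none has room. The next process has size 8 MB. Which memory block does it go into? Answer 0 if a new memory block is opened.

1

Memory blocks with room: memory block 1 (10 MB), memory block 2 (30 MB), memory block 3 (22 MB).
Tightest fit is memory block 1 with 10 MB free.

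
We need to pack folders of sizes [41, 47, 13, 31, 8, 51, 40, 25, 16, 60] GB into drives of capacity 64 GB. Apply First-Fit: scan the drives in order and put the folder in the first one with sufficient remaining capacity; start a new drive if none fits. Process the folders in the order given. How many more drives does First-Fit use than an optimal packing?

0

First-Fit: [41,13,8] [47,16] [31,25] [51] [40] [60] → 6 drives.
Total size 332 GB; any packing needs at least ⌈332/64⌉ = 6 drives.
So 6 is already optimal.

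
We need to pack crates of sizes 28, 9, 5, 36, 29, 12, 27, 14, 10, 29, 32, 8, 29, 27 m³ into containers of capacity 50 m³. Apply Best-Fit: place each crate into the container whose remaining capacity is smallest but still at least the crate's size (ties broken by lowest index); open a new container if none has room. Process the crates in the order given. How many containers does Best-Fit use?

Put 28 m³ in container 1; 22 m³ remain.
Put 9 m³ in container 1; 13 m³ remain.
Put 5 m³ in container 1; 8 m³ remain.
Put 36 m³ in container 2; 14 m³ remain.
Put 29 m³ in container 3; 21 m³ remain.
Put 12 m³ in container 2; 2 m³ remain.
Put 27 m³ in container 4; 23 m³ remain.
Put 14 m³ in container 3; 7 m³ remain.
Put 10 m³ in container 4; 13 m³ remain.
Put 29 m³ in container 5; 21 m³ remain.
Put 32 m³ in container 6; 18 m³ remain.
Put 8 m³ in container 1; 0 m³ remain.
Put 29 m³ in container 7; 21 m³ remain.
Put 27 m³ in container 8; 23 m³ remain.

8 containers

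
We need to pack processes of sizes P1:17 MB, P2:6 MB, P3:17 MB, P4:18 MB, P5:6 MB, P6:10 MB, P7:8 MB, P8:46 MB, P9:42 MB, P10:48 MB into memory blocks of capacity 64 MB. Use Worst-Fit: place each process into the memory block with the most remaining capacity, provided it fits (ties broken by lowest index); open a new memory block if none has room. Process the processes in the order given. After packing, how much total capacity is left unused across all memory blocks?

38

memory block 1: place P1 (17 MB), 47 MB left
memory block 1: place P2 (6 MB), 41 MB left
memory block 1: place P3 (17 MB), 24 MB left
memory block 1: place P4 (18 MB), 6 MB left
memory block 1: place P5 (6 MB), 0 MB left
memory block 2: place P6 (10 MB), 54 MB left
memory block 2: place P7 (8 MB), 46 MB left
memory block 2: place P8 (46 MB), 0 MB left
memory block 3: place P9 (42 MB), 22 MB left
memory block 4: place P10 (48 MB), 16 MB left
4 memory blocks × 64 MB = 256 MB; used 218 MB; unused 38 MB.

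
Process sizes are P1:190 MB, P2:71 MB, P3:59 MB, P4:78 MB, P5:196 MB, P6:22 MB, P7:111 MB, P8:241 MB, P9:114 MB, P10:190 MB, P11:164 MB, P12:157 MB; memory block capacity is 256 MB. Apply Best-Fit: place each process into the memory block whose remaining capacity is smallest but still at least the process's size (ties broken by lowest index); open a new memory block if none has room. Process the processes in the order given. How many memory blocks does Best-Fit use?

Put P1 (190 MB) in memory block 1; 66 MB remain.
Put P2 (71 MB) in memory block 2; 185 MB remain.
Put P3 (59 MB) in memory block 1; 7 MB remain.
Put P4 (78 MB) in memory block 2; 107 MB remain.
Put P5 (196 MB) in memory block 3; 60 MB remain.
Put P6 (22 MB) in memory block 3; 38 MB remain.
Put P7 (111 MB) in memory block 4; 145 MB remain.
Put P8 (241 MB) in memory block 5; 15 MB remain.
Put P9 (114 MB) in memory block 4; 31 MB remain.
Put P10 (190 MB) in memory block 6; 66 MB remain.
Put P11 (164 MB) in memory block 7; 92 MB remain.
Put P12 (157 MB) in memory block 8; 99 MB remain.
Final memory blocks: [190,59] [71,78] [196,22] [111,114] [241] [190] [164] [157].

8 memory blocks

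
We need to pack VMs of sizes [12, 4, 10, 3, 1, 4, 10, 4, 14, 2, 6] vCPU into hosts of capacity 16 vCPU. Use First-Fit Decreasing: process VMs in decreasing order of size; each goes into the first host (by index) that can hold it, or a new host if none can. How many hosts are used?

5 hosts

Sorted descending: 14, 12, 10, 10, 6, 4, 4, 4, 3, 2, 1.
Put 14 vCPU in host 1; 2 vCPU remain.
Put 12 vCPU in host 2; 4 vCPU remain.
Put 10 vCPU in host 3; 6 vCPU remain.
Put 10 vCPU in host 4; 6 vCPU remain.
Put 6 vCPU in host 3; 0 vCPU remain.
Put 4 vCPU in host 2; 0 vCPU remain.
Put 4 vCPU in host 4; 2 vCPU remain.
Put 4 vCPU in host 5; 12 vCPU remain.
Put 3 vCPU in host 5; 9 vCPU remain.
Put 2 vCPU in host 1; 0 vCPU remain.
Put 1 vCPU in host 4; 1 vCPU remain.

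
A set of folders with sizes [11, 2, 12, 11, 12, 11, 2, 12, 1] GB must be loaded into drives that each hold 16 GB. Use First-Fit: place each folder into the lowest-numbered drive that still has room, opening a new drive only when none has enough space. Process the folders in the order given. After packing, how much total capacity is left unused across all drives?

22

11 GB → drive 1 (remaining 5 GB)
2 GB → drive 1 (remaining 3 GB)
12 GB → drive 2 (remaining 4 GB)
11 GB → drive 3 (remaining 5 GB)
12 GB → drive 4 (remaining 4 GB)
11 GB → drive 5 (remaining 5 GB)
2 GB → drive 1 (remaining 1 GB)
12 GB → drive 6 (remaining 4 GB)
1 GB → drive 1 (remaining 0 GB)
6 drives × 16 GB = 96 GB; used 74 GB; unused 22 GB.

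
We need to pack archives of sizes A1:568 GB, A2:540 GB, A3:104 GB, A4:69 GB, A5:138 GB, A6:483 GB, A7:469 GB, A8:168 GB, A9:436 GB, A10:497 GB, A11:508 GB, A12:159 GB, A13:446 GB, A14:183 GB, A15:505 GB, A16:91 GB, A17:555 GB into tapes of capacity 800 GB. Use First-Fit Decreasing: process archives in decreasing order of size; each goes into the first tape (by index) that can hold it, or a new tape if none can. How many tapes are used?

Sorted descending: 568, 555, 540, 508, 505, 497, 483, 469, 446, 436, 183, 168, 159, 138, 104, 91, 69.
568 GB → tape 1 (remaining 232 GB)
555 GB → tape 2 (remaining 245 GB)
540 GB → tape 3 (remaining 260 GB)
508 GB → tape 4 (remaining 292 GB)
505 GB → tape 5 (remaining 295 GB)
497 GB → tape 6 (remaining 303 GB)
483 GB → tape 7 (remaining 317 GB)
469 GB → tape 8 (remaining 331 GB)
446 GB → tape 9 (remaining 354 GB)
436 GB → tape 10 (remaining 364 GB)
183 GB → tape 1 (remaining 49 GB)
168 GB → tape 2 (remaining 77 GB)
159 GB → tape 3 (remaining 101 GB)
138 GB → tape 4 (remaining 154 GB)
104 GB → tape 4 (remaining 50 GB)
91 GB → tape 3 (remaining 10 GB)
69 GB → tape 2 (remaining 8 GB)
Final tapes: [568,183] [555,168,69] [540,159,91] [508,138,104] [505] [497] [483] [469] [446] [436].

10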